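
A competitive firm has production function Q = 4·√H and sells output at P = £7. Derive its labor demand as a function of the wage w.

MP_H = (1/2)·4·H^(-1/2) = 2·H^(-1/2).
Setting P·MP_H = w: 14·H^(-1/2) = w.
Solving for H: H^(-1/2) = w/14, so H = (14/w)^(2).

H(w) = 196/w²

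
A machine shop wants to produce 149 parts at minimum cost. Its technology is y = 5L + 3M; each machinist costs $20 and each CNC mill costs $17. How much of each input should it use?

The inputs are perfect substitutes, so the firm uses whichever has the lower cost per unit of output.
Cost per unit of output via L is w/5 = 4; via M it is r/3 = 17/3. L is cheaper.
Producing y = 149 with L alone: L = 29.8, M = 0.

L* = 29.8, M* = 0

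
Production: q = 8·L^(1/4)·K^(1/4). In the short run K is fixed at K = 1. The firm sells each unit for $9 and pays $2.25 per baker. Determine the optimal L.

With K = 1, MP_L = (1/4)·8·L^(-3/4)·1^(1/4) = 2·L^(-3/4).
Profit maximization for a price taker requires P·MP_L = w: 9·2·L^(-3/4) = 2.25.
So L^(-3/4) = 0.125, which gives L = 16.

L* = 16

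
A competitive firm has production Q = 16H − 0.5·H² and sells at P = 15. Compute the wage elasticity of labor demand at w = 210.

ε = -7

From P·MP_H = w with MP_H = 16 − H, labor demand is H(w) = 16 − w/15.
dH/dw = −1/(15) = -1/15.
At w = 210, H = 2, so ε = (dH/dw)·(w/H) = (-1/15)·(210/2) = -7.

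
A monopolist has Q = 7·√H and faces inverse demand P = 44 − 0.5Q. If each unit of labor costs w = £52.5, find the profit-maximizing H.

Marginal revenue from the inverse demand is MR = 44 − Q.
The marginal product is MP_H = 3.5·H^(-1/2).
A monopolist hires until marginal revenue product equals the wage: MR·MP_H = w.
At H, Q = 7·√H. Substituting and solving: (44 − 7·√H)·3.5·H^(-1/2) = 52.5 gives H = 4.

H* = 4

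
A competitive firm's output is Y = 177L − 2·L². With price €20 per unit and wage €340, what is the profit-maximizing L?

The marginal product of L is MP_L = 177 − 4L.
A price-taking firm hires until the value of the marginal product equals the wage: P·MP_L = w, so 20·(177 − 4L) = 340.
Then 177 − 4L = 17, giving L = 40.

L* = 40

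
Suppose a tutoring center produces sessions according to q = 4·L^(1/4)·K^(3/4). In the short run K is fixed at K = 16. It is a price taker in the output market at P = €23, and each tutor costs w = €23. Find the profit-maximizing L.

L* = 16

With K = 16, MP_L = (1/4)·4·L^(-3/4)·16^(3/4) = 8·L^(-3/4).
Profit maximization for a price taker requires P·MP_L = w: 23·8·L^(-3/4) = 23.
So L^(-3/4) = 0.125, which gives L = 16.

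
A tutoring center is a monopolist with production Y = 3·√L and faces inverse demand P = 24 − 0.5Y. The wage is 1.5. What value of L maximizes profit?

Marginal revenue from the inverse demand is MR = 24 − Y.
The marginal product is MP_L = 1.5·L^(-1/2).
A monopolist hires until marginal revenue product equals the wage: MR·MP_L = w.
At L, Y = 3·√L. Substituting and solving: (24 − 3·√L)·1.5·L^(-1/2) = 1.5 gives L = 36.

L* = 36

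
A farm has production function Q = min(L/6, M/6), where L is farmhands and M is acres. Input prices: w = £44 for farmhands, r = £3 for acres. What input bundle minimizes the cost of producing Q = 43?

With a fixed-proportions technology, the cost-minimizing bundle uses no slack in either input: L/6 = M/6 = Q.
So L = 6·43 = 258 and M = 6·43 = 258.

L* = 258, M* = 258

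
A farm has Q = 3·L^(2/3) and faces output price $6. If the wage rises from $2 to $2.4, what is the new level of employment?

L* = 125

From P·MP_L = w with MP_L = 2·L^(-1/3), the labor demand is L(w) = (12/w)^(3).
At w = 2: L = 216. At w = 2.4: L = 125.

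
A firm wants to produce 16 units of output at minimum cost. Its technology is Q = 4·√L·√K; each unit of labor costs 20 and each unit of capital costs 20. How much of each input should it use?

Cost minimization requires the marginal rate of technical substitution to equal the input-price ratio: MP_L/MP_K = w/r.
Here MP_L/MP_K = (1/2)·(K/L)/(1/2) = (K/L). Setting this equal to 20/20 = 1 gives K = L.
Substituting into Q = 16: 4·L^(1/2)·(L)^(1/2) = 16.
Solving, L = 4 and K = 4.

L* = 4, K* = 4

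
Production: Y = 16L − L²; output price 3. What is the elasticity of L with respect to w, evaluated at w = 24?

ε = -1

From P·MP_L = w with MP_L = 16 − 2L, labor demand is L(w) = (16 − w/3)/2.
dL/dw = −1/(6) = -1/6.
At w = 24, L = 4, so ε = (dL/dw)·(w/L) = (-1/6)·(24/4) = -1.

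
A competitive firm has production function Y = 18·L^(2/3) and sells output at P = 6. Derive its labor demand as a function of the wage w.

MP_L = (2/3)·18·L^(-1/3) = 12·L^(-1/3).
Setting P·MP_L = w: 72·L^(-1/3) = w.
Solving for L: L^(-1/3) = w/72, so L = (72/w)^(3).

L(w) = 373248/w³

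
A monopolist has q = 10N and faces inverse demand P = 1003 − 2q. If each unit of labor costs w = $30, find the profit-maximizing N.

Marginal revenue from the inverse demand is MR = 1003 − 4q.
The marginal product is MP_N = 10.
A monopolist hires until marginal revenue product equals the wage: MR·MP_N = w.
(1003 − 40N)·10 = 30, so N = 25.

N* = 25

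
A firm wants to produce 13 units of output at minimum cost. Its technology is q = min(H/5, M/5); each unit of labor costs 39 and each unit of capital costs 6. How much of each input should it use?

With a fixed-proportions technology, the cost-minimizing bundle uses no slack in either input: H/5 = M/5 = q.
So H = 5·13 = 65 and M = 5·13 = 65.

H* = 65, M* = 65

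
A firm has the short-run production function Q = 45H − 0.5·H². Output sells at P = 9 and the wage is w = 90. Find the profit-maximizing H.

The marginal product of H is MP_H = 45 − H.
A price-taking firm hires until the value of the marginal product equals the wage: P·MP_H = w, so 9·(45 − H) = 90.
Then 45 − H = 10, giving H = 35.

H* = 35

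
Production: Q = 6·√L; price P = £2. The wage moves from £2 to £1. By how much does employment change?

ΔL = 27

From P·MP_L = w with MP_L = 3·L^(-1/2), the labor demand is L(w) = (6/w)^(2).
At w = 2: L = 9. At w = 1: L = 36.
ΔL = 36 − 9 = 27.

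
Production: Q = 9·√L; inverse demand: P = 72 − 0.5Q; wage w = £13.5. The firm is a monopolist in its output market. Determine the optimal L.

Marginal revenue from the inverse demand is MR = 72 − Q.
The marginal product is MP_L = 4.5·L^(-1/2).
A monopolist hires until marginal revenue product equals the wage: MR·MP_L = w.
At L, Q = 9·√L. Substituting and solving: (72 − 9·√L)·4.5·L^(-1/2) = 13.5 gives L = 36.

L* = 36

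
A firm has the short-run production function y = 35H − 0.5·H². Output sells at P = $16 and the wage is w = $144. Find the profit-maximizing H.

H* = 26

The marginal product of H is MP_H = 35 − H.
A price-taking firm hires until the value of the marginal product equals the wage: P·MP_H = w, so 16·(35 − H) = 144.
Then 35 − H = 9, giving H = 26.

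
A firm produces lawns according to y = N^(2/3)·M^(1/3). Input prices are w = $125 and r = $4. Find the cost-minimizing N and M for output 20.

N* = 8, M* = 125

Cost minimization requires the marginal rate of technical substitution to equal the input-price ratio: MP_N/MP_M = w/r.
Here MP_N/MP_M = (2/3)·(M/N)/(1/3) = 2·(M/N). Setting this equal to 125/4 = 31.25 gives M = 15.625N.
Substituting into y = 20: N^(2/3)·(15.625N)^(1/3) = 20.
Solving, N = 8 and M = 125.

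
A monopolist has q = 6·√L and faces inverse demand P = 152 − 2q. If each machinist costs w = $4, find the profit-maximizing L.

L* = 36

Marginal revenue from the inverse demand is MR = 152 − 4q.
The marginal product is MP_L = 3·L^(-1/2).
A monopolist hires until marginal revenue product equals the wage: MR·MP_L = w.
At L, q = 6·√L. Substituting and solving: (152 − 24·√L)·3·L^(-1/2) = 4 gives L = 36.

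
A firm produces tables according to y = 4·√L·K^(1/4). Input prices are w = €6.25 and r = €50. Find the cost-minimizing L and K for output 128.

Cost minimization requires the marginal rate of technical substitution to equal the input-price ratio: MP_L/MP_K = w/r.
Here MP_L/MP_K = (1/2)·(K/L)/(1/4) = 2·(K/L). Setting this equal to 6.25/50 = 0.125 gives K = 0.0625L.
Substituting into y = 128: 4·L^(1/2)·(0.0625L)^(1/4) = 128.
Solving, L = 256 and K = 16.

L* = 256, K* = 16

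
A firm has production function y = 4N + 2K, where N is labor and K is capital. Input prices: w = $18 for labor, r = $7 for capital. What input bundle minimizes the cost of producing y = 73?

N* = 0, K* = 36.5

The inputs are perfect substitutes, so the firm uses whichever has the lower cost per unit of output.
Cost per unit of output via N is w/4 = 4.5; via K it is r/2 = 3.5. K is cheaper.
Producing y = 73 with K alone: N = 0, K = 36.5.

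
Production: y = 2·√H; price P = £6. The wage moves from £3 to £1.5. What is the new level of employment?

H* = 16

From P·MP_H = w with MP_H = H^(-1/2), the labor demand is H(w) = (6/w)^(2).
At w = 3: H = 4. At w = 1.5: H = 16.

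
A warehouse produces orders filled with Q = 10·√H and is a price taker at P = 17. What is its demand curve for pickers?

H(w) = 7225/w²

MP_H = (1/2)·10·H^(-1/2) = 5·H^(-1/2).
Setting P·MP_H = w: 85·H^(-1/2) = w.
Solving for H: H^(-1/2) = w/85, so H = (85/w)^(2).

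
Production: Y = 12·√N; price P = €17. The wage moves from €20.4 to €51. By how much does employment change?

ΔN = -21

From P·MP_N = w with MP_N = 6·N^(-1/2), the labor demand is N(w) = (102/w)^(2).
At w = 20.4: N = 25. At w = 51: N = 4.
ΔN = 4 − 25 = -21.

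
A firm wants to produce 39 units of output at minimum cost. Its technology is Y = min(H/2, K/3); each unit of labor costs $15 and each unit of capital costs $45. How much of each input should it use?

With a fixed-proportions technology, the cost-minimizing bundle uses no slack in either input: H/2 = K/3 = Y.
So H = 2·39 = 78 and K = 3·39 = 117.

H* = 78, K* = 117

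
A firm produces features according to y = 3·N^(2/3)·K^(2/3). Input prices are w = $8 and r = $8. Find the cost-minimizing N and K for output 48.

N* = 8, K* = 8

Cost minimization requires the marginal rate of technical substitution to equal the input-price ratio: MP_N/MP_K = w/r.
Here MP_N/MP_K = (2/3)·(K/N)/(2/3) = (K/N). Setting this equal to 8/8 = 1 gives K = N.
Substituting into y = 48: 3·N^(2/3)·(N)^(2/3) = 48.
Solving, N = 8 and K = 8.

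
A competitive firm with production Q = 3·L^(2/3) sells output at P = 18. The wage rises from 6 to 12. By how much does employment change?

From P·MP_L = w with MP_L = 2·L^(-1/3), the labor demand is L(w) = (36/w)^(3).
At w = 6: L = 216. At w = 12: L = 27.
ΔL = 27 − 216 = -189.

ΔL = -189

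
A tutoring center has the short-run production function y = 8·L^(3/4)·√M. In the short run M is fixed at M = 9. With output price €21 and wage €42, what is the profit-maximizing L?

With M = 9, MP_L = (3/4)·8·L^(-1/4)·9^(1/2) = 18·L^(-1/4).
Profit maximization for a price taker requires P·MP_L = w: 21·18·L^(-1/4) = 42.
So L^(-1/4) = 1/9, which gives L = 6561.

L* = 6561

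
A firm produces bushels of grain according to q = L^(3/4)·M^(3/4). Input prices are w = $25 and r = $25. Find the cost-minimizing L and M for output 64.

Cost minimization requires the marginal rate of technical substitution to equal the input-price ratio: MP_L/MP_M = w/r.
Here MP_L/MP_M = (3/4)·(M/L)/(3/4) = (M/L). Setting this equal to 25/25 = 1 gives M = L.
Substituting into q = 64: L^(3/4)·(L)^(3/4) = 64.
Solving, L = 16 and M = 16.

L* = 16, M* = 16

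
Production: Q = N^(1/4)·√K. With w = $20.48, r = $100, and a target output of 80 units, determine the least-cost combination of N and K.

Cost minimization requires the marginal rate of technical substitution to equal the input-price ratio: MP_N/MP_K = w/r.
Here MP_N/MP_K = (1/4)·(K/N)/(1/2) = 0.5·(K/N). Setting this equal to 20.48/100 = 0.2048 gives K = 0.4096N.
Substituting into Q = 80: N^(1/4)·(0.4096N)^(1/2) = 80.
Solving, N = 625 and K = 256.

N* = 625, K* = 256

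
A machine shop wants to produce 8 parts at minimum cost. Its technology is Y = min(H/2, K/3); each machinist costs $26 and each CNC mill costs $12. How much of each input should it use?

H* = 16, K* = 24

With a fixed-proportions technology, the cost-minimizing bundle uses no slack in either input: H/2 = K/3 = Y.
So H = 2·8 = 16 and K = 3·8 = 24.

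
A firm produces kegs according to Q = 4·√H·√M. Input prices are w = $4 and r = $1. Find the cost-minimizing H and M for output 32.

Cost minimization requires the marginal rate of technical substitution to equal the input-price ratio: MP_H/MP_M = w/r.
Here MP_H/MP_M = (1/2)·(M/H)/(1/2) = (M/H). Setting this equal to 4/1 = 4 gives M = 4H.
Substituting into Q = 32: 4·H^(1/2)·(4H)^(1/2) = 32.
Solving, H = 4 and M = 16.

H* = 4, M* = 16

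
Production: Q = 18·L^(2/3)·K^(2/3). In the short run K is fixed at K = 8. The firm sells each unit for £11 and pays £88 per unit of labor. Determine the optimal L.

With K = 8, MP_L = (2/3)·18·L^(-1/3)·8^(2/3) = 48·L^(-1/3).
Profit maximization for a price taker requires P·MP_L = w: 11·48·L^(-1/3) = 88.
So L^(-1/3) = 1/6, which gives L = 216.

L* = 216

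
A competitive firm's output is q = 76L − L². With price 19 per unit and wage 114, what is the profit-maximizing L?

The marginal product of L is MP_L = 76 − 2L.
A price-taking firm hires until the value of the marginal product equals the wage: P·MP_L = w, so 19·(76 − 2L) = 114.
Then 76 − 2L = 6, giving L = 35.

L* = 35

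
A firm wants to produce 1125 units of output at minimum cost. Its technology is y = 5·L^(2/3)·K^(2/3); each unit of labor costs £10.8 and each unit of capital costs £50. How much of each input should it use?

Cost minimization requires the marginal rate of technical substitution to equal the input-price ratio: MP_L/MP_K = w/r.
Here MP_L/MP_K = (2/3)·(K/L)/(2/3) = (K/L). Setting this equal to 10.8/50 = 0.216 gives K = 0.216L.
Substituting into y = 1125: 5·L^(2/3)·(0.216L)^(2/3) = 1125.
Solving, L = 125 and K = 27.

L* = 125, K* = 27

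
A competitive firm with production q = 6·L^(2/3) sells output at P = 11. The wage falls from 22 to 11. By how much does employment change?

From P·MP_L = w with MP_L = 4·L^(-1/3), the labor demand is L(w) = (44/w)^(3).
At w = 22: L = 8. At w = 11: L = 64.
ΔL = 64 − 8 = 56.

ΔL = 56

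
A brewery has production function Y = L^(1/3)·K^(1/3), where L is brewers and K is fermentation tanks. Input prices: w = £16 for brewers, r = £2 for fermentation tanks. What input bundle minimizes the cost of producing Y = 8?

L* = 8, K* = 64

Cost minimization requires the marginal rate of technical substitution to equal the input-price ratio: MP_L/MP_K = w/r.
Here MP_L/MP_K = (1/3)·(K/L)/(1/3) = (K/L). Setting this equal to 16/2 = 8 gives K = 8L.
Substituting into Y = 8: L^(1/3)·(8L)^(1/3) = 8.
Solving, L = 8 and K = 64.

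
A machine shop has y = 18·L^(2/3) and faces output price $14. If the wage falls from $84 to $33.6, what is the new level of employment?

L* = 125

From P·MP_L = w with MP_L = 12·L^(-1/3), the labor demand is L(w) = (168/w)^(3).
At w = 84: L = 8. At w = 33.6: L = 125.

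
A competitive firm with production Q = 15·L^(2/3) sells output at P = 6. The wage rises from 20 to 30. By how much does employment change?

ΔL = -19

From P·MP_L = w with MP_L = 10·L^(-1/3), the labor demand is L(w) = (60/w)^(3).
At w = 20: L = 27. At w = 30: L = 8.
ΔL = 8 − 27 = -19.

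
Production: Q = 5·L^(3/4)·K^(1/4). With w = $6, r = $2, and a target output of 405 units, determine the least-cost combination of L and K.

Cost minimization requires the marginal rate of technical substitution to equal the input-price ratio: MP_L/MP_K = w/r.
Here MP_L/MP_K = (3/4)·(K/L)/(1/4) = 3·(K/L). Setting this equal to 6/2 = 3 gives K = L.
Substituting into Q = 405: 5·L^(3/4)·(L)^(1/4) = 405.
Solving, L = 81 and K = 81.

L* = 81, K* = 81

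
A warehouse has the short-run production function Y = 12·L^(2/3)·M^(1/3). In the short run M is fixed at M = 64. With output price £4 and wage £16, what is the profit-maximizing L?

L* = 512

With M = 64, MP_L = (2/3)·12·L^(-1/3)·64^(1/3) = 32·L^(-1/3).
Profit maximization for a price taker requires P·MP_L = w: 4·32·L^(-1/3) = 16.
So L^(-1/3) = 0.125, which gives L = 512.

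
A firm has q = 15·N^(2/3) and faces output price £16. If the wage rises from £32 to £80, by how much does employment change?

ΔN = -117

From P·MP_N = w with MP_N = 10·N^(-1/3), the labor demand is N(w) = (160/w)^(3).
At w = 32: N = 125. At w = 80: N = 8.
ΔN = 8 − 125 = -117.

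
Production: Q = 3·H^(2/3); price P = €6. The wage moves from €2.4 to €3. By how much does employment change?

From P·MP_H = w with MP_H = 2·H^(-1/3), the labor demand is H(w) = (12/w)^(3).
At w = 2.4: H = 125. At w = 3: H = 64.
ΔH = 64 − 125 = -61.

ΔH = -61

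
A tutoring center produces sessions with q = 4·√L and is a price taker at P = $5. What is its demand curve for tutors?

MP_L = (1/2)·4·L^(-1/2) = 2·L^(-1/2).
Setting P·MP_L = w: 10·L^(-1/2) = w.
Solving for L: L^(-1/2) = w/10, so L = (10/w)^(2).

L(w) = 100/w²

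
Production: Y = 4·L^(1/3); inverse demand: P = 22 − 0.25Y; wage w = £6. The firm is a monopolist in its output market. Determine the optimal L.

Marginal revenue from the inverse demand is MR = 22 − 0.5Y.
The marginal product is MP_L = (4/3)·L^(-2/3).
A monopolist hires until marginal revenue product equals the wage: MR·MP_L = w.
At L, Y = 4·L^(1/3). Substituting and solving: (22 − 2·L^(1/3))·(4/3)·L^(-2/3) = 6 gives L = 8.

L* = 8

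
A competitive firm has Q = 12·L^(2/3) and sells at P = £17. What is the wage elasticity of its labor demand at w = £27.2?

ε = -3

MP_L = (2/3)·12·L^(-1/3), so P·MP_L = w gives 136·L^(-1/3) = w.
Solving, L(w) = (136/w)^(3). This is a constant-elasticity form: L ∝ w^(−3), so ε = −3.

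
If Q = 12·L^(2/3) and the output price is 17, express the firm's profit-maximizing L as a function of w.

MP_L = (2/3)·12·L^(-1/3) = 8·L^(-1/3).
Setting P·MP_L = w: 136·L^(-1/3) = w.
Solving for L: L^(-1/3) = w/136, so L = (136/w)^(3).

L(w) = 2515456/w³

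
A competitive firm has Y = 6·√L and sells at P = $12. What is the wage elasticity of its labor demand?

MP_L = (1/2)·6·L^(-1/2), so P·MP_L = w gives 36·L^(-1/2) = w.
Solving, L(w) = (36/w)^(2). This is a constant-elasticity form: L ∝ w^(−2), so ε = −2.

ε = -2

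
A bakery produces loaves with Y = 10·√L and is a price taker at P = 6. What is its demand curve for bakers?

MP_L = (1/2)·10·L^(-1/2) = 5·L^(-1/2).
Setting P·MP_L = w: 30·L^(-1/2) = w.
Solving for L: L^(-1/2) = w/30, so L = (30/w)^(2).

L(w) = 900/w²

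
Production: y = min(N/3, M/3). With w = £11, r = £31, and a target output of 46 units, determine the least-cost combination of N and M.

N* = 138, M* = 138

With a fixed-proportions technology, the cost-minimizing bundle uses no slack in either input: N/3 = M/3 = y.
So N = 3·46 = 138 and M = 3·46 = 138.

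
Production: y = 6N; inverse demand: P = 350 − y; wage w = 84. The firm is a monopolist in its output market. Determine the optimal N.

Marginal revenue from the inverse demand is MR = 350 − 2y.
The marginal product is MP_N = 6.
A monopolist hires until marginal revenue product equals the wage: MR·MP_N = w.
(350 − 12N)·6 = 84, so N = 28.

N* = 28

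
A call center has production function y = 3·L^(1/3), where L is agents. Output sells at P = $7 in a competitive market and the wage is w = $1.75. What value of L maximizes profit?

MP_L = (1/3)·3·L^(-2/3) = L^(-2/3).
Profit maximization for a price taker requires P·MP_L = w: 7·L^(-2/3) = 1.75.
So L^(-2/3) = 0.25, which gives L = 8.

L* = 8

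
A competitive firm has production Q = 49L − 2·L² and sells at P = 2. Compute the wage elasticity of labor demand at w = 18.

From P·MP_L = w with MP_L = 49 − 4L, labor demand is L(w) = (49 − w/2)/4.
dL/dw = −1/(8) = -0.125.
At w = 18, L = 10, so ε = (dL/dw)·(w/L) = (-0.125)·(18/10) = -0.225.

ε = -0.225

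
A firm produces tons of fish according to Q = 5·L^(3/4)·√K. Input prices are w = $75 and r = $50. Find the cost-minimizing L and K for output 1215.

Cost minimization requires the marginal rate of technical substitution to equal the input-price ratio: MP_L/MP_K = w/r.
Here MP_L/MP_K = (3/4)·(K/L)/(1/2) = 1.5·(K/L). Setting this equal to 75/50 = 1.5 gives K = L.
Substituting into Q = 1215: 5·L^(3/4)·(L)^(1/2) = 1215.
Solving, L = 81 and K = 81.

L* = 81, K* = 81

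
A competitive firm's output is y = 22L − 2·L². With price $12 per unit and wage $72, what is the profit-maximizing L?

The marginal product of L is MP_L = 22 − 4L.
A price-taking firm hires until the value of the marginal product equals the wage: P·MP_L = w, so 12·(22 − 4L) = 72.
Then 22 − 4L = 6, giving L = 4.

L* = 4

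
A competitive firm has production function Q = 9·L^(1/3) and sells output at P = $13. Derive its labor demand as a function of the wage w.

MP_L = (1/3)·9·L^(-2/3) = 3·L^(-2/3).
Setting P·MP_L = w: 39·L^(-2/3) = w.
Solving for L: L^(-2/3) = w/39, so L = (39/w)^(3/2).

L(w) = (39/w)^(3/2)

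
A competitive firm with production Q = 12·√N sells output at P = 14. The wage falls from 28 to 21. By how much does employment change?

ΔN = 7

From P·MP_N = w with MP_N = 6·N^(-1/2), the labor demand is N(w) = (84/w)^(2).
At w = 28: N = 9. At w = 21: N = 16.
ΔN = 16 − 9 = 7.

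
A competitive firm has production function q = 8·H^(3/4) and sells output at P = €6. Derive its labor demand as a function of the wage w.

MP_H = (3/4)·8·H^(-1/4) = 6·H^(-1/4).
Setting P·MP_H = w: 36·H^(-1/4) = w.
Solving for H: H^(-1/4) = w/36, so H = (36/w)^(4).

H(w) = 1679616/w^(4)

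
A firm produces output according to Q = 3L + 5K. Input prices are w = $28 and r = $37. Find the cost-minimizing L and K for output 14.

L* = 0, K* = 2.8

The inputs are perfect substitutes, so the firm uses whichever has the lower cost per unit of output.
Cost per unit of output via L is w/3 = 28/3; via K it is r/5 = 7.4. K is cheaper.
Producing Q = 14 with K alone: L = 0, K = 2.8.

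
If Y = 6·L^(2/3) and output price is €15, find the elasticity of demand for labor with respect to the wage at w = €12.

MP_L = (2/3)·6·L^(-1/3), so P·MP_L = w gives 60·L^(-1/3) = w.
Solving, L(w) = (60/w)^(3). This is a constant-elasticity form: L ∝ w^(−3), so ε = −3.

ε = -3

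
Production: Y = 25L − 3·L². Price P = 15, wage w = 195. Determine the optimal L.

L* = 2

The marginal product of L is MP_L = 25 − 6L.
A price-taking firm hires until the value of the marginal product equals the wage: P·MP_L = w, so 15·(25 − 6L) = 195.
Then 25 − 6L = 13, giving L = 2.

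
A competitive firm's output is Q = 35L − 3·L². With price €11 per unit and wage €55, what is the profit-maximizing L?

The marginal product of L is MP_L = 35 − 6L.
A price-taking firm hires until the value of the marginal product equals the wage: P·MP_L = w, so 11·(35 − 6L) = 55.
Then 35 − 6L = 5, giving L = 5.

L* = 5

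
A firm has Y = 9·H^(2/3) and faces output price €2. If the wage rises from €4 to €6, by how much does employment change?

From P·MP_H = w with MP_H = 6·H^(-1/3), the labor demand is H(w) = (12/w)^(3).
At w = 4: H = 27. At w = 6: H = 8.
ΔH = 8 − 27 = -19.

ΔH = -19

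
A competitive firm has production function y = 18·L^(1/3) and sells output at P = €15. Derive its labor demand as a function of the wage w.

MP_L = (1/3)·18·L^(-2/3) = 6·L^(-2/3).
Setting P·MP_L = w: 90·L^(-2/3) = w.
Solving for L: L^(-2/3) = w/90, so L = (90/w)^(3/2).

L(w) = (90/w)^(3/2)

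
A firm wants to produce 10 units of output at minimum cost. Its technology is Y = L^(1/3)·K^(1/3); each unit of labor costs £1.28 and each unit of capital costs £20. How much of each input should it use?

Cost minimization requires the marginal rate of technical substitution to equal the input-price ratio: MP_L/MP_K = w/r.
Here MP_L/MP_K = (1/3)·(K/L)/(1/3) = (K/L). Setting this equal to 1.28/20 = 0.064 gives K = 0.064L.
Substituting into Y = 10: L^(1/3)·(0.064L)^(1/3) = 10.
Solving, L = 125 and K = 8.

L* = 125, K* = 8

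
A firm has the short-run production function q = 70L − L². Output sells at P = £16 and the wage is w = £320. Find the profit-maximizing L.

The marginal product of L is MP_L = 70 − 2L.
A price-taking firm hires until the value of the marginal product equals the wage: P·MP_L = w, so 16·(70 − 2L) = 320.
Then 70 − 2L = 20, giving L = 25.

L* = 25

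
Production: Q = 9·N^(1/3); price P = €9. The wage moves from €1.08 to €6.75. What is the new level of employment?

From P·MP_N = w with MP_N = 3·N^(-2/3), the labor demand is N(w) = (27/w)^(3/2).
At w = 1.08: N = 125. At w = 6.75: N = 8.

N* = 8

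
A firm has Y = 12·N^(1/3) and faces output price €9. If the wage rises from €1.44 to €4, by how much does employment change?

From P·MP_N = w with MP_N = 4·N^(-2/3), the labor demand is N(w) = (36/w)^(3/2).
At w = 1.44: N = 125. At w = 4: N = 27.
ΔN = 27 − 125 = -98.

ΔN = -98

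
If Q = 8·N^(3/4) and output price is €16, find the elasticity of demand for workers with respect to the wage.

ε = -4

MP_N = (3/4)·8·N^(-1/4), so P·MP_N = w gives 96·N^(-1/4) = w.
Solving, N(w) = (96/w)^(4). This is a constant-elasticity form: N ∝ w^(−4), so ε = −4.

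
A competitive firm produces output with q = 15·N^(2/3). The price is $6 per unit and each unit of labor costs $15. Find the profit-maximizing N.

MP_N = (2/3)·15·N^(-1/3) = 10·N^(-1/3).
Profit maximization for a price taker requires P·MP_N = w: 6·10·N^(-1/3) = 15.
So N^(-1/3) = 0.25, which gives N = 64.

N* = 64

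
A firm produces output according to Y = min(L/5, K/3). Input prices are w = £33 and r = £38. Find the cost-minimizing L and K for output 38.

With a fixed-proportions technology, the cost-minimizing bundle uses no slack in either input: L/5 = K/3 = Y.
So L = 5·38 = 190 and K = 3·38 = 114.

L* = 190, K* = 114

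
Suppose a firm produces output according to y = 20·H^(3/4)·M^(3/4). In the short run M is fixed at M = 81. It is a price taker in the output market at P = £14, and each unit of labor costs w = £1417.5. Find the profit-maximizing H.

H* = 256

With M = 81, MP_H = (3/4)·20·H^(-1/4)·81^(3/4) = 405·H^(-1/4).
Profit maximization for a price taker requires P·MP_H = w: 14·405·H^(-1/4) = 1417.5.
So H^(-1/4) = 0.25, which gives H = 256.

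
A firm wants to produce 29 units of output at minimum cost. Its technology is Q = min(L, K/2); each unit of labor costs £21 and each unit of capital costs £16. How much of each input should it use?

L* = 29, K* = 58

With a fixed-proportions technology, the cost-minimizing bundle uses no slack in either input: L = K/2 = Q.
So L = 29 and K = 2·29 = 58.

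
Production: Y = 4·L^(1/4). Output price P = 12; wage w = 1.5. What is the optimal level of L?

L* = 16

MP_L = (1/4)·4·L^(-3/4) = L^(-3/4).
Profit maximization for a price taker requires P·MP_L = w: 12·L^(-3/4) = 1.5.
So L^(-3/4) = 0.125, which gives L = 16.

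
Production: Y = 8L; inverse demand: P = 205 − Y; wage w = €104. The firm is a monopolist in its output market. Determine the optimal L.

L* = 12

Marginal revenue from the inverse demand is MR = 205 − 2Y.
The marginal product is MP_L = 8.
A monopolist hires until marginal revenue product equals the wage: MR·MP_L = w.
(205 − 16L)·8 = 104, so L = 12.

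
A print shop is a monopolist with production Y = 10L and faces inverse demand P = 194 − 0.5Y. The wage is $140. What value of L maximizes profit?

Marginal revenue from the inverse demand is MR = 194 − Y.
The marginal product is MP_L = 10.
A monopolist hires until marginal revenue product equals the wage: MR·MP_L = w.
(194 − 10L)·10 = 140, so L = 18.

L* = 18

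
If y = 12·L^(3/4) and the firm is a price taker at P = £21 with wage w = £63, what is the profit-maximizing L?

L* = 81

MP_L = (3/4)·12·L^(-1/4) = 9·L^(-1/4).
Profit maximization for a price taker requires P·MP_L = w: 21·9·L^(-1/4) = 63.
So L^(-1/4) = 1/3, which gives L = 81.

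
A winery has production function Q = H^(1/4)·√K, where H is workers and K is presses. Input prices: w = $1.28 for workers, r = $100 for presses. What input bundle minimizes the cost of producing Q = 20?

H* = 625, K* = 16

Cost minimization requires the marginal rate of technical substitution to equal the input-price ratio: MP_H/MP_K = w/r.
Here MP_H/MP_K = (1/4)·(K/H)/(1/2) = 0.5·(K/H). Setting this equal to 1.28/100 = 0.0128 gives K = 0.0256H.
Substituting into Q = 20: H^(1/4)·(0.0256H)^(1/2) = 20.
Solving, H = 625 and K = 16.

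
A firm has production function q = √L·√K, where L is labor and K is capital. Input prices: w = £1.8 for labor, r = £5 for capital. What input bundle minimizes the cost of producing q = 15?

L* = 25, K* = 9

Cost minimization requires the marginal rate of technical substitution to equal the input-price ratio: MP_L/MP_K = w/r.
Here MP_L/MP_K = (1/2)·(K/L)/(1/2) = (K/L). Setting this equal to 1.8/5 = 0.36 gives K = 0.36L.
Substituting into q = 15: L^(1/2)·(0.36L)^(1/2) = 15.
Solving, L = 25 and K = 9.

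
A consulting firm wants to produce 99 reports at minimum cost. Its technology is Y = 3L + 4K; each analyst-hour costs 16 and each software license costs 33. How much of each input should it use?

The inputs are perfect substitutes, so the firm uses whichever has the lower cost per unit of output.
Cost per unit of output via L is w/3 = 16/3; via K it is r/4 = 8.25. L is cheaper.
Producing Y = 99 with L alone: L = 33, K = 0.

L* = 33, K* = 0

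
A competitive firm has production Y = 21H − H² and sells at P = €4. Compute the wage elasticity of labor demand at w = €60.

ε = -2.5

From P·MP_H = w with MP_H = 21 − 2H, labor demand is H(w) = (21 − w/4)/2.
dH/dw = −1/(8) = -0.125.
At w = 60, H = 3, so ε = (dH/dw)·(w/H) = (-0.125)·(60/3) = -2.5.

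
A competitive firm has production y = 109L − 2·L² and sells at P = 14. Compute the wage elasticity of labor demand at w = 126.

ε = -0.09

From P·MP_L = w with MP_L = 109 − 4L, labor demand is L(w) = (109 − w/14)/4.
dL/dw = −1/(56) = -1/56.
At w = 126, L = 25, so ε = (dL/dw)·(w/L) = (-1/56)·(126/25) = -0.09.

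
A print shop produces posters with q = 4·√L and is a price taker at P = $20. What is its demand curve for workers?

L(w) = 1600/w²

MP_L = (1/2)·4·L^(-1/2) = 2·L^(-1/2).
Setting P·MP_L = w: 40·L^(-1/2) = w.
Solving for L: L^(-1/2) = w/40, so L = (40/w)^(2).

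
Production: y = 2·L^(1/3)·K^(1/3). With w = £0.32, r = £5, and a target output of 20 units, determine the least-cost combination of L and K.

L* = 125, K* = 8

Cost minimization requires the marginal rate of technical substitution to equal the input-price ratio: MP_L/MP_K = w/r.
Here MP_L/MP_K = (1/3)·(K/L)/(1/3) = (K/L). Setting this equal to 0.32/5 = 0.064 gives K = 0.064L.
Substituting into y = 20: 2·L^(1/3)·(0.064L)^(1/3) = 20.
Solving, L = 125 and K = 8.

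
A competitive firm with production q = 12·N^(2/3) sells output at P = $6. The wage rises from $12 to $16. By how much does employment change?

ΔN = -37

From P·MP_N = w with MP_N = 8·N^(-1/3), the labor demand is N(w) = (48/w)^(3).
At w = 12: N = 64. At w = 16: N = 27.
ΔN = 27 − 64 = -37.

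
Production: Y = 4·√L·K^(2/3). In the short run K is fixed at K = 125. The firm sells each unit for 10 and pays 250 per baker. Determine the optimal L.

With K = 125, MP_L = (1/2)·4·L^(-1/2)·125^(2/3) = 50·L^(-1/2).
Profit maximization for a price taker requires P·MP_L = w: 10·50·L^(-1/2) = 250.
So L^(-1/2) = 0.5, which gives L = 4.

L* = 4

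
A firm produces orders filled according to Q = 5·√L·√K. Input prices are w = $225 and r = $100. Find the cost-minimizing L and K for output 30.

Cost minimization requires the marginal rate of technical substitution to equal the input-price ratio: MP_L/MP_K = w/r.
Here MP_L/MP_K = (1/2)·(K/L)/(1/2) = (K/L). Setting this equal to 225/100 = 2.25 gives K = 2.25L.
Substituting into Q = 30: 5·L^(1/2)·(2.25L)^(1/2) = 30.
Solving, L = 4 and K = 9.

L* = 4, K* = 9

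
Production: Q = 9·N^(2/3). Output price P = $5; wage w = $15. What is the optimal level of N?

N* = 8

MP_N = (2/3)·9·N^(-1/3) = 6·N^(-1/3).
Profit maximization for a price taker requires P·MP_N = w: 5·6·N^(-1/3) = 15.
So N^(-1/3) = 0.5, which gives N = 8.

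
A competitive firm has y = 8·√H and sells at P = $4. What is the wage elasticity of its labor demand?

ε = -2

MP_H = (1/2)·8·H^(-1/2), so P·MP_H = w gives 16·H^(-1/2) = w.
Solving, H(w) = (16/w)^(2). This is a constant-elasticity form: H ∝ w^(−2), so ε = −2.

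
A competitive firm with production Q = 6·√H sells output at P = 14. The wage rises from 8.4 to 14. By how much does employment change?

From P·MP_H = w with MP_H = 3·H^(-1/2), the labor demand is H(w) = (42/w)^(2).
At w = 8.4: H = 25. At w = 14: H = 9.
ΔH = 9 − 25 = -16.

ΔH = -16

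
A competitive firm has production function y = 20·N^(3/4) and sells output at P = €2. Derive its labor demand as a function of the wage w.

MP_N = (3/4)·20·N^(-1/4) = 15·N^(-1/4).
Setting P·MP_N = w: 30·N^(-1/4) = w.
Solving for N: N^(-1/4) = w/30, so N = (30/w)^(4).

N(w) = 810000/w^(4)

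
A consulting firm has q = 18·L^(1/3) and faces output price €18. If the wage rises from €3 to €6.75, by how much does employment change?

ΔL = -152

From P·MP_L = w with MP_L = 6·L^(-2/3), the labor demand is L(w) = (108/w)^(3/2).
At w = 3: L = 216. At w = 6.75: L = 64.
ΔL = 64 − 216 = -152.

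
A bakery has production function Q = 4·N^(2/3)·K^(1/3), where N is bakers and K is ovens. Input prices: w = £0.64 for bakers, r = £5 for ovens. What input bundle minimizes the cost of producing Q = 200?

Cost minimization requires the marginal rate of technical substitution to equal the input-price ratio: MP_N/MP_K = w/r.
Here MP_N/MP_K = (2/3)·(K/N)/(1/3) = 2·(K/N). Setting this equal to 0.64/5 = 0.128 gives K = 0.064N.
Substituting into Q = 200: 4·N^(2/3)·(0.064N)^(1/3) = 200.
Solving, N = 125 and K = 8.

N* = 125, K* = 8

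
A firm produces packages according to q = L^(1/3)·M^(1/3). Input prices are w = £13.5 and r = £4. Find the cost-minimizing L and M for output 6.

Cost minimization requires the marginal rate of technical substitution to equal the input-price ratio: MP_L/MP_M = w/r.
Here MP_L/MP_M = (1/3)·(M/L)/(1/3) = (M/L). Setting this equal to 13.5/4 = 3.375 gives M = 3.375L.
Substituting into q = 6: L^(1/3)·(3.375L)^(1/3) = 6.
Solving, L = 8 and M = 27.

L* = 8, M* = 27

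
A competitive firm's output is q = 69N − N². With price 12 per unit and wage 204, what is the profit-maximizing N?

The marginal product of N is MP_N = 69 − 2N.
A price-taking firm hires until the value of the marginal product equals the wage: P·MP_N = w, so 12·(69 − 2N) = 204.
Then 69 − 2N = 17, giving N = 26.

N* = 26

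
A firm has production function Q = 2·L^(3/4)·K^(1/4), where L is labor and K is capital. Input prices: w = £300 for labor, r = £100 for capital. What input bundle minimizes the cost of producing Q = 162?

Cost minimization requires the marginal rate of technical substitution to equal the input-price ratio: MP_L/MP_K = w/r.
Here MP_L/MP_K = (3/4)·(K/L)/(1/4) = 3·(K/L). Setting this equal to 300/100 = 3 gives K = L.
Substituting into Q = 162: 2·L^(3/4)·(L)^(1/4) = 162.
Solving, L = 81 and K = 81.

L* = 81, K* = 81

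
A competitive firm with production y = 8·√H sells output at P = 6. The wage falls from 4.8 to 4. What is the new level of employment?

From P·MP_H = w with MP_H = 4·H^(-1/2), the labor demand is H(w) = (24/w)^(2).
At w = 4.8: H = 25. At w = 4: H = 36.

H* = 36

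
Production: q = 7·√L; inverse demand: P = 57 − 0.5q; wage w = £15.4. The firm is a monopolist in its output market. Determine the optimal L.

L* = 25

Marginal revenue from the inverse demand is MR = 57 − q.
The marginal product is MP_L = 3.5·L^(-1/2).
A monopolist hires until marginal revenue product equals the wage: MR·MP_L = w.
At L, q = 7·√L. Substituting and solving: (57 − 7·√L)·3.5·L^(-1/2) = 15.4 gives L = 25.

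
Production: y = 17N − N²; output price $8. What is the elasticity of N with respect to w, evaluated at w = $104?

From P·MP_N = w with MP_N = 17 − 2N, labor demand is N(w) = (17 − w/8)/2.
dN/dw = −1/(16) = -0.0625.
At w = 104, N = 2, so ε = (dN/dw)·(w/N) = (-0.0625)·(104/2) = -3.25.

ε = -3.25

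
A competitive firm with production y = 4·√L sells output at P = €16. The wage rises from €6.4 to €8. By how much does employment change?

From P·MP_L = w with MP_L = 2·L^(-1/2), the labor demand is L(w) = (32/w)^(2).
At w = 6.4: L = 25. At w = 8: L = 16.
ΔL = 16 − 25 = -9.

ΔL = -9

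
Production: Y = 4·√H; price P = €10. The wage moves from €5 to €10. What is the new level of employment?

H* = 4

From P·MP_H = w with MP_H = 2·H^(-1/2), the labor demand is H(w) = (20/w)^(2).
At w = 5: H = 16. At w = 10: H = 4.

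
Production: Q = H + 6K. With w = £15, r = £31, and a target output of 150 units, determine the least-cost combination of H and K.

The inputs are perfect substitutes, so the firm uses whichever has the lower cost per unit of output.
Cost per unit of output via H is 15; via K it is 31/6. K is cheaper.
Producing Q = 150 with K alone: H = 0, K = 25.

H* = 0, K* = 25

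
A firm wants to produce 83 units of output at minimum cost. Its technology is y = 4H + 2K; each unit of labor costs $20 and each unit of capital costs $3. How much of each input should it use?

H* = 0, K* = 41.5

The inputs are perfect substitutes, so the firm uses whichever has the lower cost per unit of output.
Cost per unit of output via H is w/4 = 5; via K it is r/2 = 1.5. K is cheaper.
Producing y = 83 with K alone: H = 0, K = 41.5.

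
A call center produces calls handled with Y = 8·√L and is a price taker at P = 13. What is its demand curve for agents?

MP_L = (1/2)·8·L^(-1/2) = 4·L^(-1/2).
Setting P·MP_L = w: 52·L^(-1/2) = w.
Solving for L: L^(-1/2) = w/52, so L = (52/w)^(2).

L(w) = 2704/w²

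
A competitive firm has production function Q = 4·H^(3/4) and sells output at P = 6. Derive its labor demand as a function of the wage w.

H(w) = 104976/w^(4)

MP_H = (3/4)·4·H^(-1/4) = 3·H^(-1/4).
Setting P·MP_H = w: 18·H^(-1/4) = w.
Solving for H: H^(-1/4) = w/18, so H = (18/w)^(4).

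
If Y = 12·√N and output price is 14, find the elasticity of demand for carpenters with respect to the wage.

ε = -2

MP_N = (1/2)·12·N^(-1/2), so P·MP_N = w gives 84·N^(-1/2) = w.
Solving, N(w) = (84/w)^(2). This is a constant-elasticity form: N ∝ w^(−2), so ε = −2.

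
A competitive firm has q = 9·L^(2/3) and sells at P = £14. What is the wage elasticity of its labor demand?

ε = -3

MP_L = (2/3)·9·L^(-1/3), so P·MP_L = w gives 84·L^(-1/3) = w.
Solving, L(w) = (84/w)^(3). This is a constant-elasticity form: L ∝ w^(−3), so ε = −3.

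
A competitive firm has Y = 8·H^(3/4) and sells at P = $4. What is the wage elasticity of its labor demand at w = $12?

MP_H = (3/4)·8·H^(-1/4), so P·MP_H = w gives 24·H^(-1/4) = w.
Solving, H(w) = (24/w)^(4). This is a constant-elasticity form: H ∝ w^(−4), so ε = −4.

ε = -4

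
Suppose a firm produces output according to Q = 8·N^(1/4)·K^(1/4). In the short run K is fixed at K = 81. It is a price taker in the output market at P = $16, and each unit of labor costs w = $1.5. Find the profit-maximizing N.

N* = 256

With K = 81, MP_N = (1/4)·8·N^(-3/4)·81^(1/4) = 6·N^(-3/4).
Profit maximization for a price taker requires P·MP_N = w: 16·6·N^(-3/4) = 1.5.
So N^(-3/4) = 0.015625, which gives N = 256.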